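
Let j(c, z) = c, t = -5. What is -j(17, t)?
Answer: -17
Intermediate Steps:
-j(17, t) = -1*17 = -17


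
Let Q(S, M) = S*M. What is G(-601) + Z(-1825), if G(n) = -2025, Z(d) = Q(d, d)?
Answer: 3328600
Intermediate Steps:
Q(S, M) = M*S
Z(d) = d² (Z(d) = d*d = d²)
G(-601) + Z(-1825) = -2025 + (-1825)² = -2025 + 3330625 = 3328600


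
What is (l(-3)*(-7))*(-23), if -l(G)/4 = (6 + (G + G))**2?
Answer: 0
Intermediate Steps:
l(G) = -4*(6 + 2*G)**2 (l(G) = -4*(6 + (G + G))**2 = -4*(6 + 2*G)**2)
(l(-3)*(-7))*(-23) = (-16*(3 - 3)**2*(-7))*(-23) = (-16*0**2*(-7))*(-23) = (-16*0*(-7))*(-23) = (0*(-7))*(-23) = 0*(-23) = 0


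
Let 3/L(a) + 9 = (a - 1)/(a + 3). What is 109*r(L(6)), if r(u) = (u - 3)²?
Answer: 7087725/5776 ≈ 1227.1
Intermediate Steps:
L(a) = 3/(-9 + (-1 + a)/(3 + a)) (L(a) = 3/(-9 + (a - 1)/(a + 3)) = 3/(-9 + (-1 + a)/(3 + a)))
r(u) = (-3 + u)²
109*r(L(6)) = 109*(-3 + 3*(-3 - 1*6)/(4*(7 + 2*6)))² = 109*(-3 + 3*(-3 - 6)/(4*(7 + 12)))² = 109*(-3 + (¾)*(-9)/19)² = 109*(-3 + (¾)*(1/19)*(-9))² = 109*(-3 - 27/76)² = 109*(-255/76)² = 109*(65025/5776) = 7087725/5776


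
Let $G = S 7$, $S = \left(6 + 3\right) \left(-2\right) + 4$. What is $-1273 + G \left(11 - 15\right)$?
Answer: $-881$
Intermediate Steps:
$S = -14$ ($S = 9 \left(-2\right) + 4 = -18 + 4 = -14$)
$G = -98$ ($G = \left(-14\right) 7 = -98$)
$-1273 + G \left(11 - 15\right) = -1273 - 98 \left(11 - 15\right) = -1273 - -392 = -1273 + 392 = -881$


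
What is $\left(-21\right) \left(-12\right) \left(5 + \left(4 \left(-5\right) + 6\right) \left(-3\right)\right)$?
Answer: $11844$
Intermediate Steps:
$\left(-21\right) \left(-12\right) \left(5 + \left(4 \left(-5\right) + 6\right) \left(-3\right)\right) = 252 \left(5 + \left(-20 + 6\right) \left(-3\right)\right) = 252 \left(5 - -42\right) = 252 \left(5 + 42\right) = 252 \cdot 47 = 11844$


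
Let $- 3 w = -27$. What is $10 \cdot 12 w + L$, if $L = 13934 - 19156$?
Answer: $-4142$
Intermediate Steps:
$w = 9$ ($w = \left(- \frac{1}{3}\right) \left(-27\right) = 9$)
$L = -5222$
$10 \cdot 12 w + L = 10 \cdot 12 \cdot 9 - 5222 = 120 \cdot 9 - 5222 = 1080 - 5222 = -4142$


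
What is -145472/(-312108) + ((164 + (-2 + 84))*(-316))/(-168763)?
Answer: 12203079656/13168070601 ≈ 0.92672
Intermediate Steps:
-145472/(-312108) + ((164 + (-2 + 84))*(-316))/(-168763) = -145472*(-1/312108) + ((164 + 82)*(-316))*(-1/168763) = 36368/78027 + (246*(-316))*(-1/168763) = 36368/78027 - 77736*(-1/168763) = 36368/78027 + 77736/168763 = 12203079656/13168070601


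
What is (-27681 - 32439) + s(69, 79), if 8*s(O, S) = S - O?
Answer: -240475/4 ≈ -60119.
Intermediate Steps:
s(O, S) = -O/8 + S/8 (s(O, S) = (S - O)/8 = -O/8 + S/8)
(-27681 - 32439) + s(69, 79) = (-27681 - 32439) + (-⅛*69 + (⅛)*79) = -60120 + (-69/8 + 79/8) = -60120 + 5/4 = -240475/4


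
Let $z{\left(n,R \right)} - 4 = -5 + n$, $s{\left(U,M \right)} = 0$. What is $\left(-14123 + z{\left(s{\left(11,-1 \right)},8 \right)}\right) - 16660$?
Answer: $-30784$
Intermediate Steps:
$z{\left(n,R \right)} = -1 + n$ ($z{\left(n,R \right)} = 4 + \left(-5 + n\right) = -1 + n$)
$\left(-14123 + z{\left(s{\left(11,-1 \right)},8 \right)}\right) - 16660 = \left(-14123 + \left(-1 + 0\right)\right) - 16660 = \left(-14123 - 1\right) - 16660 = -14124 - 16660 = -30784$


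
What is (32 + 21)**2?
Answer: 2809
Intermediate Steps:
(32 + 21)**2 = 53**2 = 2809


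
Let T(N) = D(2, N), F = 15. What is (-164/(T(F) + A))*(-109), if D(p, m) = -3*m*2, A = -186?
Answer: -4469/69 ≈ -64.768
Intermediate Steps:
D(p, m) = -6*m
T(N) = -6*N
(-164/(T(F) + A))*(-109) = (-164/(-6*15 - 186))*(-109) = (-164/(-90 - 186))*(-109) = (-164/(-276))*(-109) = -1/276*(-164)*(-109) = (41/69)*(-109) = -4469/69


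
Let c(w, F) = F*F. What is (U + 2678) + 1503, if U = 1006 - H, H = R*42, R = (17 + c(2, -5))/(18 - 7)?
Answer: 55293/11 ≈ 5026.6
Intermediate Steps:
c(w, F) = F²
R = 42/11 (R = (17 + (-5)²)/(18 - 7) = (17 + 25)/11 = 42*(1/11) = 42/11 ≈ 3.8182)
H = 1764/11 (H = (42/11)*42 = 1764/11 ≈ 160.36)
U = 9302/11 (U = 1006 - 1*1764/11 = 1006 - 1764/11 = 9302/11 ≈ 845.64)
(U + 2678) + 1503 = (9302/11 + 2678) + 1503 = 38760/11 + 1503 = 55293/11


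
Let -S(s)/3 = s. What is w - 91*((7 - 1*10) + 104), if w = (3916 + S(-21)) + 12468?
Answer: 7256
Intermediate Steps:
S(s) = -3*s
w = 16447 (w = (3916 - 3*(-21)) + 12468 = (3916 + 63) + 12468 = 3979 + 12468 = 16447)
w - 91*((7 - 1*10) + 104) = 16447 - 91*((7 - 1*10) + 104) = 16447 - 91*((7 - 10) + 104) = 16447 - 91*(-3 + 104) = 16447 - 91*101 = 16447 - 9191 = 7256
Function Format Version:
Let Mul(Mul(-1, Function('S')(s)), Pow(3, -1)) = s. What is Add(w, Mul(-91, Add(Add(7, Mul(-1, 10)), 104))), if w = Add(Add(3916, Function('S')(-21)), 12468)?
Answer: 7256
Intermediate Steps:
Function('S')(s) = Mul(-3, s)
w = 16447 (w = Add(Add(3916, Mul(-3, -21)), 12468) = Add(Add(3916, 63), 12468) = Add(3979, 12468) = 16447)
Add(w, Mul(-91, Add(Add(7, Mul(-1, 10)), 104))) = Add(16447, Mul(-91, Add(Add(7, Mul(-1, 10)), 104))) = Add(16447, Mul(-91, Add(Add(7, -10), 104))) = Add(16447, Mul(-91, Add(-3, 104))) = Add(16447, Mul(-91, 101)) = Add(16447, -9191) = 7256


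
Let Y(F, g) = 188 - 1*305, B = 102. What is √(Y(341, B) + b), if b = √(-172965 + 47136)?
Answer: √(-117 + 3*I*√13981) ≈ 11.325 + 15.661*I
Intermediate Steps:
b = 3*I*√13981 (b = √(-125829) = 3*I*√13981 ≈ 354.72*I)
Y(F, g) = -117 (Y(F, g) = 188 - 305 = -117)
√(Y(341, B) + b) = √(-117 + 3*I*√13981)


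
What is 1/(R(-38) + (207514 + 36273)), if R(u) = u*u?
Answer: 1/245231 ≈ 4.0778e-6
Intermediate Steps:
R(u) = u**2
1/(R(-38) + (207514 + 36273)) = 1/((-38)**2 + (207514 + 36273)) = 1/(1444 + 243787) = 1/245231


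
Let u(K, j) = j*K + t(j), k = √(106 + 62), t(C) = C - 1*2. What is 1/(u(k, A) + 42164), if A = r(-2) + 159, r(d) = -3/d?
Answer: 6270/264720931 - 428*√42/2382488379 ≈ 2.2521e-5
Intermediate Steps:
t(C) = -2 + C (t(C) = C - 2 = -2 + C)
k = 2*√42 (k = √168 = 2*√42 ≈ 12.961)
A = 321/2 (A = -3/(-2) + 159 = -3*(-½) + 159 = 3/2 + 159 = 321/2 ≈ 160.50)
u(K, j) = -2 + j + K*j (u(K, j) = j*K + (-2 + j) = K*j + (-2 + j) = -2 + j + K*j)
1/(u(k, A) + 42164) = 1/((-2 + 321/2 + (2*√42)*(321/2)) + 42164) = 1/((-2 + 321/2 + 321*√42) + 42164) = 1/((317/2 + 321*√42) + 42164) = 1/(84645/2 + 321*√42)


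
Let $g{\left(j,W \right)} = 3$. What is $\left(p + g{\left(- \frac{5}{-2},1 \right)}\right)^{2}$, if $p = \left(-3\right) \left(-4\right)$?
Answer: $225$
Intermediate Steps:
$p = 12$
$\left(p + g{\left(- \frac{5}{-2},1 \right)}\right)^{2} = \left(12 + 3\right)^{2} = 15^{2} = 225$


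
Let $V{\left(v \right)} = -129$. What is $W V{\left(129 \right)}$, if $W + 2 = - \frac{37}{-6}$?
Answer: $- \frac{1075}{2} \approx -537.5$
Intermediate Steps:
$W = \frac{25}{6}$ ($W = -2 - \frac{37}{-6} = -2 - - \frac{37}{6} = -2 + \frac{37}{6} = \frac{25}{6} \approx 4.1667$)
$W V{\left(129 \right)} = \frac{25}{6} \left(-129\right) = - \frac{1075}{2}$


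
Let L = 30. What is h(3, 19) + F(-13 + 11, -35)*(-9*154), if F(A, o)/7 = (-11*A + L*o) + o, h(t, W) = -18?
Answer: 10313208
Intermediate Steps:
F(A, o) = -77*A + 217*o (F(A, o) = 7*((-11*A + 30*o) + o) = 7*(-11*A + 31*o) = -77*A + 217*o)
h(3, 19) + F(-13 + 11, -35)*(-9*154) = -18 + (-77*(-13 + 11) + 217*(-35))*(-9*154) = -18 + (-77*(-2) - 7595)*(-1386) = -18 + (154 - 7595)*(-1386) = -18 - 7441*(-1386) = -18 + 10313226 = 10313208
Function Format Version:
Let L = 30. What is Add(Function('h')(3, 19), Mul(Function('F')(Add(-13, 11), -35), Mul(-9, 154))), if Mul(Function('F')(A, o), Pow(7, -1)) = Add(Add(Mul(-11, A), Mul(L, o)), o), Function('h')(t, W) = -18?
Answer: 10313208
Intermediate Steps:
Function('F')(A, o) = Add(Mul(-77, A), Mul(217, o)) (Function('F')(A, o) = Mul(7, Add(Add(Mul(-11, A), Mul(30, o)), o)) = Mul(7, Add(Mul(-11, A), Mul(31, o))) = Add(Mul(-77, A), Mul(217, o)))
Add(Function('h')(3, 19), Mul(Function('F')(Add(-13, 11), -35), Mul(-9, 154))) = Add(-18, Mul(Add(Mul(-77, Add(-13, 11)), Mul(217, -35)), Mul(-9, 154))) = Add(-18, Mul(Add(Mul(-77, -2), -7595), -1386)) = Add(-18, Mul(Add(154, -7595), -1386)) = Add(-18, Mul(-7441, -1386)) = Add(-18, 10313226) = 10313208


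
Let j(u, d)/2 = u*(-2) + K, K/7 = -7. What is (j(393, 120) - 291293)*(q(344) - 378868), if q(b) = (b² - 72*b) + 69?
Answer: 83562129453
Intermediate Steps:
K = -49 (K = 7*(-7) = -49)
j(u, d) = -98 - 4*u (j(u, d) = 2*(u*(-2) - 49) = 2*(-2*u - 49) = 2*(-49 - 2*u) = -98 - 4*u)
q(b) = 69 + b² - 72*b
(j(393, 120) - 291293)*(q(344) - 378868) = ((-98 - 4*393) - 291293)*((69 + 344² - 72*344) - 378868) = ((-98 - 1572) - 291293)*((69 + 118336 - 24768) - 378868) = (-1670 - 291293)*(93637 - 378868) = -292963*(-285231) = 83562129453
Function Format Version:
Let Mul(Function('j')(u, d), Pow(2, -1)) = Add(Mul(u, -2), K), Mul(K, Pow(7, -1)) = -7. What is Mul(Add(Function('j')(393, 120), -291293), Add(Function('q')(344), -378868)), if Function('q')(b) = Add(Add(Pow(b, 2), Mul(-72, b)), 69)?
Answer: 83562129453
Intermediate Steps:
K = -49 (K = Mul(7, -7) = -49)
Function('j')(u, d) = Add(-98, Mul(-4, u)) (Function('j')(u, d) = Mul(2, Add(Mul(u, -2), -49)) = Mul(2, Add(Mul(-2, u), -49)) = Mul(2, Add(-49, Mul(-2, u))) = Add(-98, Mul(-4, u)))
Function('q')(b) = Add(69, Pow(b, 2), Mul(-72, b))
Mul(Add(Function('j')(393, 120), -291293), Add(Function('q')(344), -378868)) = Mul(Add(Add(-98, Mul(-4, 393)), -291293), Add(Add(69, Pow(344, 2), Mul(-72, 344)), -378868)) = Mul(Add(Add(-98, -1572), -291293), Add(Add(69, 118336, -24768), -378868)) = Mul(Add(-1670, -291293), Add(93637, -378868)) = Mul(-292963, -285231) = 83562129453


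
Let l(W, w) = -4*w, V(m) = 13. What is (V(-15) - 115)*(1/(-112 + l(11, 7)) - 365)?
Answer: 2606151/70 ≈ 37231.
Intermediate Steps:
(V(-15) - 115)*(1/(-112 + l(11, 7)) - 365) = (13 - 115)*(1/(-112 - 4*7) - 365) = -102*(1/(-112 - 28) - 365) = -102*(1/(-140) - 365) = -102*(-1/140 - 365) = -102*(-51101/140) = 2606151/70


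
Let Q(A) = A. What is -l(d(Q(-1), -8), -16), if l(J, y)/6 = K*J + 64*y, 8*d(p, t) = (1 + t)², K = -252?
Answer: 15405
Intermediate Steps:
d(p, t) = (1 + t)²/8
l(J, y) = -1512*J + 384*y (l(J, y) = 6*(-252*J + 64*y) = -1512*J + 384*y)
-l(d(Q(-1), -8), -16) = -(-189*(1 - 8)² + 384*(-16)) = -(-189*(-7)² - 6144) = -(-189*49 - 6144) = -(-1512*49/8 - 6144) = -(-9261 - 6144) = -1*(-15405) = 15405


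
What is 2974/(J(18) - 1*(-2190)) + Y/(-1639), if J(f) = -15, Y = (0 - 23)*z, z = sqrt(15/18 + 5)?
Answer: 2974/2175 + 23*sqrt(210)/9834 ≈ 1.4012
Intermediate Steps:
z = sqrt(210)/6 (z = sqrt(15*(1/18) + 5) = sqrt(5/6 + 5) = sqrt(35/6) = sqrt(210)/6 ≈ 2.4152)
Y = -23*sqrt(210)/6 (Y = (0 - 23)*(sqrt(210)/6) = -23*sqrt(210)/6 ≈ -55.550)
2974/(J(18) - 1*(-2190)) + Y/(-1639) = 2974/(-15 - 1*(-2190)) - 23*sqrt(210)/6/(-1639) = 2974/(-15 + 2190) - 23*sqrt(210)/6*(-1/1639) = 2974/2175 + 23*sqrt(210)/9834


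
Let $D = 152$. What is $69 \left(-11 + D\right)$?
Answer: $9729$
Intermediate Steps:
$69 \left(-11 + D\right) = 69 \left(-11 + 152\right) = 69 \cdot 141 = 9729$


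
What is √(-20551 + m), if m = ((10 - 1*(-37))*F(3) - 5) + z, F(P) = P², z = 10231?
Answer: I*√9902 ≈ 99.509*I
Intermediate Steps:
m = 10649 (m = ((10 - 1*(-37))*3² - 5) + 10231 = ((10 + 37)*9 - 5) + 10231 = (47*9 - 5) + 10231 = (423 - 5) + 10231 = 418 + 10231 = 10649)
√(-20551 + m) = √(-20551 + 10649) = √(-9902) = I*√9902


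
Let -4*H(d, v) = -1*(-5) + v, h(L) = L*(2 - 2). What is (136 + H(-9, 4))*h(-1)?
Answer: 0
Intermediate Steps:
h(L) = 0 (h(L) = L*0 = 0)
H(d, v) = -5/4 - v/4 (H(d, v) = -(-1*(-5) + v)/4 = -(5 + v)/4 = -5/4 - v/4)
(136 + H(-9, 4))*h(-1) = (136 + (-5/4 - 1/4*4))*0 = (136 + (-5/4 - 1))*0 = (136 - 9/4)*0 = (535/4)*0 = 0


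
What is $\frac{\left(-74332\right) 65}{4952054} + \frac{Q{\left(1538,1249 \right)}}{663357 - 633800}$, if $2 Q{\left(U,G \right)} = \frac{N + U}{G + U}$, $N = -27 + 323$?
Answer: $- \frac{198999298001851}{203963613018693} \approx -0.97566$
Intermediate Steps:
$N = 296$
$Q{\left(U,G \right)} = \frac{296 + U}{2 \left(G + U\right)}$ ($Q{\left(U,G \right)} = \frac{\left(296 + U\right) \frac{1}{G + U}}{2} = \frac{\frac{1}{G + U} \left(296 + U\right)}{2} = \frac{296 + U}{2 \left(G + U\right)}$)
$\frac{\left(-74332\right) 65}{4952054} + \frac{Q{\left(1538,1249 \right)}}{663357 - 633800} = \frac{\left(-74332\right) 65}{4952054} + \frac{\frac{1}{1249 + 1538} \left(148 + \frac{1}{2} \cdot 1538\right)}{663357 - 633800} = \left(-4831580\right) \frac{1}{4952054} + \frac{\frac{1}{2787} \left(148 + 769\right)}{29557} = - \frac{2415790}{2476027} + \frac{1}{2787} \cdot 917 \cdot \frac{1}{29557} = - \frac{2415790}{2476027} + \frac{917}{2787} \cdot \frac{1}{29557} = - \frac{2415790}{2476027} + \frac{917}{82375359} = - \frac{198999298001851}{203963613018693}$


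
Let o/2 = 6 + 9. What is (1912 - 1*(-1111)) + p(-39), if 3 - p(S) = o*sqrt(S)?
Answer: 3026 - 30*I*sqrt(39) ≈ 3026.0 - 187.35*I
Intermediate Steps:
o = 30 (o = 2*(6 + 9) = 2*15 = 30)
p(S) = 3 - 30*sqrt(S)
(1912 - 1*(-1111)) + p(-39) = (1912 - 1*(-1111)) + (3 - 30*I*sqrt(39)) = (1912 + 1111) + (3 - 30*I*sqrt(39)) = 3023 + (3 - 30*I*sqrt(39)) = 3026 - 30*I*sqrt(39)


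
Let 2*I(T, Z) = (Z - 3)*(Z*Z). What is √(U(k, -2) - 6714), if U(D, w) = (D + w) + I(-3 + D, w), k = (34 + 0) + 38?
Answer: I*√6654 ≈ 81.572*I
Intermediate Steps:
I(T, Z) = Z²*(-3 + Z)/2 (I(T, Z) = ((Z - 3)*(Z*Z))/2 = ((-3 + Z)*Z²)/2 = (Z²*(-3 + Z))/2 = Z²*(-3 + Z)/2)
k = 72 (k = 34 + 38 = 72)
U(D, w) = D + w + w²*(-3 + w)/2 (U(D, w) = (D + w) + w²*(-3 + w)/2 = D + w + w²*(-3 + w)/2)
√(U(k, -2) - 6714) = √((72 - 2 + (½)*(-2)²*(-3 - 2)) - 6714) = √((72 - 2 + (½)*4*(-5)) - 6714) = √((72 - 2 - 10) - 6714) = √(60 - 6714) = √(-6654) = I*√6654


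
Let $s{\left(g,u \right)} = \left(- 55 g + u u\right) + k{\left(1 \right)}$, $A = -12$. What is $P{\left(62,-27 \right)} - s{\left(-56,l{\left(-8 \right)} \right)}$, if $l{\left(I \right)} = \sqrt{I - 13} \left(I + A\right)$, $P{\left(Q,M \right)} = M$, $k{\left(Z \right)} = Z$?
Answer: $5292$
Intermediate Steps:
$l{\left(I \right)} = \sqrt{-13 + I} \left(-12 + I\right)$ ($l{\left(I \right)} = \sqrt{I - 13} \left(I - 12\right) = \sqrt{-13 + I} \left(-12 + I\right)$)
$s{\left(g,u \right)} = 1 + u^{2} - 55 g$ ($s{\left(g,u \right)} = \left(- 55 g + u u\right) + 1 = \left(- 55 g + u^{2}\right) + 1 = \left(u^{2} - 55 g\right) + 1 = 1 + u^{2} - 55 g$)
$P{\left(62,-27 \right)} - s{\left(-56,l{\left(-8 \right)} \right)} = -27 - \left(1 + \left(\sqrt{-13 - 8} \left(-12 - 8\right)\right)^{2} - -3080\right) = -27 - \left(1 + \left(\sqrt{-21} \left(-20\right)\right)^{2} + 3080\right) = -27 - \left(1 + \left(i \sqrt{21} \left(-20\right)\right)^{2} + 3080\right) = -27 - \left(1 + \left(- 20 i \sqrt{21}\right)^{2} + 3080\right) = -27 - \left(1 - 8400 + 3080\right) = -27 - -5319 = -27 + 5319 = 5292$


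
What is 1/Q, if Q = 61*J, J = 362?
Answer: 1/22082 ≈ 4.5286e-5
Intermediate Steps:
Q = 22082 (Q = 61*362 = 22082)
1/Q = 1/22082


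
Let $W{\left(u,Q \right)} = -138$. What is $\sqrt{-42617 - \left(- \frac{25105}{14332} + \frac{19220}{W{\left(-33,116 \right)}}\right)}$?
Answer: $\frac{11 i \sqrt{85824198145677}}{494454} \approx 206.1 i$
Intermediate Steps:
$\sqrt{-42617 - \left(- \frac{25105}{14332} + \frac{19220}{W{\left(-33,116 \right)}}\right)} = \sqrt{-42617 - \left(- \frac{25105}{14332} - \frac{9610}{69}\right)} = \sqrt{-42617 - - \frac{139462765}{988908}} = \sqrt{-42617 + \left(\frac{25105}{14332} + \frac{9610}{69}\right)} = \sqrt{-42617 + \frac{139462765}{988908}} = \sqrt{- \frac{42004829471}{988908}} = \frac{11 i \sqrt{85824198145677}}{494454}$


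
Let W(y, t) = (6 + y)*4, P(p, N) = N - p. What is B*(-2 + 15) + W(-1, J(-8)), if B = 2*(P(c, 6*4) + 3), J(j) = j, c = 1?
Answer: 696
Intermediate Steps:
W(y, t) = 24 + 4*y
B = 52 (B = 2*((6*4 - 1*1) + 3) = 2*((24 - 1) + 3) = 2*(23 + 3) = 2*26 = 52)
B*(-2 + 15) + W(-1, J(-8)) = 52*(-2 + 15) + (24 + 4*(-1)) = 52*13 + (24 - 4) = 676 + 20 = 696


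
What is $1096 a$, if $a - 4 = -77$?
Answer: $-80008$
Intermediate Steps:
$a = -73$ ($a = 4 - 77 = -73$)
$1096 a = 1096 \left(-73\right) = -80008$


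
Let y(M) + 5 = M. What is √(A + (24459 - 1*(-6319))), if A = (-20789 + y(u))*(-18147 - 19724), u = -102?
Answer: 3*√87931466 ≈ 28132.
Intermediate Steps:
y(M) = -5 + M
A = 791352416 (A = (-20789 + (-5 - 102))*(-18147 - 19724) = (-20789 - 107)*(-37871) = -20896*(-37871) = 791352416)
√(A + (24459 - 1*(-6319))) = √(791352416 + (24459 - 1*(-6319))) = √(791352416 + (24459 + 6319)) = √(791352416 + 30778) = √791383194 = 3*√87931466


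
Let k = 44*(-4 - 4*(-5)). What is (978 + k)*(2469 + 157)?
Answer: 4416932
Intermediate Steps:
k = 704 (k = 44*(-4 + 20) = 44*16 = 704)
(978 + k)*(2469 + 157) = (978 + 704)*(2469 + 157) = 1682*2626 = 4416932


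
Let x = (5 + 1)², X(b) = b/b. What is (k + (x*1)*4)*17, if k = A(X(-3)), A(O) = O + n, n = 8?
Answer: 2601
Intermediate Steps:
X(b) = 1
x = 36 (x = 6² = 36)
A(O) = 8 + O (A(O) = O + 8 = 8 + O)
k = 9 (k = 8 + 1 = 9)
(k + (x*1)*4)*17 = (9 + (36*1)*4)*17 = (9 + 36*4)*17 = (9 + 144)*17 = 153*17 = 2601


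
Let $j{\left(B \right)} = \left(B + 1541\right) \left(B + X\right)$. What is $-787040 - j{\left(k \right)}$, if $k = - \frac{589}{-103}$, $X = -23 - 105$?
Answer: $- \frac{6343172720}{10609} \approx -5.9791 \cdot 10^{5}$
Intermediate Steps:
$X = -128$ ($X = -23 - 105 = -128$)
$k = \frac{589}{103}$ ($k = \left(-589\right) \left(- \frac{1}{103}\right) = \frac{589}{103} \approx 5.7184$)
$j{\left(B \right)} = \left(-128 + B\right) \left(1541 + B\right)$ ($j{\left(B \right)} = \left(B + 1541\right) \left(B - 128\right) = \left(1541 + B\right) \left(-128 + B\right) = \left(-128 + B\right) \left(1541 + B\right)$)
$-787040 - j{\left(k \right)} = -787040 - \left(-197248 + \left(\frac{589}{103}\right)^{2} + 1413 \cdot \frac{589}{103}\right) = -787040 - \left(-197248 + \frac{346921}{10609} + \frac{832257}{103}\right) = -787040 - - \frac{2006534640}{10609} = -787040 + \frac{2006534640}{10609} = - \frac{6343172720}{10609}$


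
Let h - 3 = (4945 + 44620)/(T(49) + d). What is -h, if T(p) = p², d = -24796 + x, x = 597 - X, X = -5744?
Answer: 61/698 ≈ 0.087393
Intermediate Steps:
x = 6341 (x = 597 - 1*(-5744) = 597 + 5744 = 6341)
d = -18455 (d = -24796 + 6341 = -18455)
h = -61/698 (h = 3 + (4945 + 44620)/(49² - 18455) = 3 + 49565/(2401 - 18455) = 3 + 49565/(-16054) = 3 + 49565*(-1/16054) = 3 - 2155/698 = -61/698 ≈ -0.087393)
-h = -1*(-61/698) = 61/698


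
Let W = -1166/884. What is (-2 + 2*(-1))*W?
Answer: 1166/221 ≈ 5.2760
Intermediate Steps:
W = -583/442 (W = -1166*1/884 = -583/442 ≈ -1.3190)
(-2 + 2*(-1))*W = (-2 + 2*(-1))*(-583/442) = (-2 - 2)*(-583/442) = -4*(-583/442) = 1166/221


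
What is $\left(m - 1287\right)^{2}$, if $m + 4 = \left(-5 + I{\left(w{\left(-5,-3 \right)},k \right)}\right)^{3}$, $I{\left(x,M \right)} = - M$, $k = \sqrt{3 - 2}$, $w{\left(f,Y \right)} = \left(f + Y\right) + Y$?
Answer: $2271049$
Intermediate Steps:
$w{\left(f,Y \right)} = f + 2 Y$ ($w{\left(f,Y \right)} = \left(Y + f\right) + Y = f + 2 Y$)
$k = 1$ ($k = \sqrt{1} = 1$)
$m = -220$ ($m = -4 + \left(-5 - 1\right)^{3} = -4 + \left(-6\right)^{3} = -4 - 216 = -220$)
$\left(m - 1287\right)^{2} = \left(-220 - 1287\right)^{2} = \left(-1507\right)^{2} = 2271049$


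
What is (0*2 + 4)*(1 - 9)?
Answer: -32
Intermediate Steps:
(0*2 + 4)*(1 - 9) = (0 + 4)*(-8) = 4*(-8) = -32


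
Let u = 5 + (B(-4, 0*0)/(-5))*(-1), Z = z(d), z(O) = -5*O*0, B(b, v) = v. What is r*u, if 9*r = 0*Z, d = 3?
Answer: 0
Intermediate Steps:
z(O) = 0
Z = 0
u = 5 (u = 5 + ((0*0)/(-5))*(-1) = 5 + (0*(-⅕))*(-1) = 5 + 0*(-1) = 5 + 0 = 5)
r = 0 (r = (0*0)/9 = (⅑)*0 = 0)
r*u = 0*5 = 0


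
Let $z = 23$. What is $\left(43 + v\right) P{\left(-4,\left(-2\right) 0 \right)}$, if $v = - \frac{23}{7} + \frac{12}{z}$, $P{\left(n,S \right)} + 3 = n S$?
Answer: $- \frac{19434}{161} \approx -120.71$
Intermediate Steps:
$P{\left(n,S \right)} = -3 + S n$ ($P{\left(n,S \right)} = -3 + n S = -3 + S n$)
$v = - \frac{445}{161}$ ($v = - \frac{23}{7} + \frac{12}{23} = - \frac{445}{161} \approx -2.764$)
$\left(43 + v\right) P{\left(-4,\left(-2\right) 0 \right)} = \left(43 - \frac{445}{161}\right) \left(-3 + \left(-2\right) 0 \left(-4\right)\right) = \frac{6478 \left(-3 + 0 \left(-4\right)\right)}{161} = \frac{6478 \left(-3 + 0\right)}{161} = \frac{6478}{161} \left(-3\right) = - \frac{19434}{161}$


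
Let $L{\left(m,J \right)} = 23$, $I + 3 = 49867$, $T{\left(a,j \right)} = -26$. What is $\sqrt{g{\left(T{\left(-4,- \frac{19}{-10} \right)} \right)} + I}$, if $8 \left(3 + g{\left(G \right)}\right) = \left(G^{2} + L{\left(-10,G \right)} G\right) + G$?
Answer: $\frac{\sqrt{199470}}{2} \approx 223.31$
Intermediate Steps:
$I = 49864$ ($I = -3 + 49867 = 49864$)
$g{\left(G \right)} = -3 + 3 G + \frac{G^{2}}{8}$ ($g{\left(G \right)} = -3 + \frac{\left(G^{2} + 23 G\right) + G}{8} = -3 + \frac{G^{2} + 24 G}{8} = -3 + \left(3 G + \frac{G^{2}}{8}\right) = -3 + 3 G + \frac{G^{2}}{8}$)
$\sqrt{g{\left(T{\left(-4,- \frac{19}{-10} \right)} \right)} + I} = \sqrt{\left(-3 + 3 \left(-26\right) + \frac{\left(-26\right)^{2}}{8}\right) + 49864} = \sqrt{\left(-3 - 78 + \frac{1}{8} \cdot 676\right) + 49864} = \sqrt{\left(-3 - 78 + \frac{169}{2}\right) + 49864} = \sqrt{\frac{7}{2} + 49864} = \sqrt{\frac{99735}{2}} = \frac{\sqrt{199470}}{2}$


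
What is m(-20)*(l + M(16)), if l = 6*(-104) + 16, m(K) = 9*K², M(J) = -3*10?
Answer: -2296800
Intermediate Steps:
M(J) = -30
l = -608 (l = -624 + 16 = -608)
m(-20)*(l + M(16)) = (9*(-20)²)*(-608 - 30) = (9*400)*(-638) = 3600*(-638) = -2296800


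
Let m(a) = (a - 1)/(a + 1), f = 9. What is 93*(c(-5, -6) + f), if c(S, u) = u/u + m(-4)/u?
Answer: 5425/6 ≈ 904.17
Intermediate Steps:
m(a) = (-1 + a)/(1 + a)
c(S, u) = 1 + 5/(3*u) (c(S, u) = u/u + ((-1 - 4)/(1 - 4))/u = 1 + (-5/(-3))/u = 1 + (-⅓*(-5))/u = 1 + 5/(3*u))
93*(c(-5, -6) + f) = 93*((5/3 - 6)/(-6) + 9) = 93*(-⅙*(-13/3) + 9) = 93*(13/18 + 9) = 93*(175/18) = 5425/6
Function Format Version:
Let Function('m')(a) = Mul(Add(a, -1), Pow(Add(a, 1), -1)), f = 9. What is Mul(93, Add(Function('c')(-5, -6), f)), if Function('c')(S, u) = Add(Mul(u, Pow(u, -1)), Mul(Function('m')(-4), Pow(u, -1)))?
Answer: Rational(5425, 6) ≈ 904.17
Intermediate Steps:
Function('m')(a) = Mul(Pow(Add(1, a), -1), Add(-1, a)) (Function('m')(a) = Mul(Add(-1, a), Pow(Add(1, a), -1)) = Mul(Pow(Add(1, a), -1), Add(-1, a)))
Function('c')(S, u) = Add(1, Mul(Rational(5, 3), Pow(u, -1))) (Function('c')(S, u) = Add(Mul(u, Pow(u, -1)), Mul(Mul(Pow(Add(1, -4), -1), Add(-1, -4)), Pow(u, -1))) = Add(1, Mul(Mul(Pow(-3, -1), -5), Pow(u, -1))) = Add(1, Mul(Mul(Rational(-1, 3), -5), Pow(u, -1))) = Add(1, Mul(Rational(5, 3), Pow(u, -1))))
Mul(93, Add(Function('c')(-5, -6), f)) = Mul(93, Add(Mul(Pow(-6, -1), Add(Rational(5, 3), -6)), 9)) = Mul(93, Add(Mul(Rational(-1, 6), Rational(-13, 3)), 9)) = Mul(93, Add(Rational(13, 18), 9)) = Mul(93, Rational(175, 18)) = Rational(5425, 6)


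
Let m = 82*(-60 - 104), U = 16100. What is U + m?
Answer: 2652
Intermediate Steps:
m = -13448 (m = 82*(-164) = -13448)
U + m = 16100 - 13448 = 2652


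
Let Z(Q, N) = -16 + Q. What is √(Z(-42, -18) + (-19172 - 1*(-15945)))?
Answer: 3*I*√365 ≈ 57.315*I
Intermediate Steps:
√(Z(-42, -18) + (-19172 - 1*(-15945))) = √((-16 - 42) + (-19172 - 1*(-15945))) = √(-58 + (-19172 + 15945)) = √(-58 - 3227) = √(-3285) = 3*I*√365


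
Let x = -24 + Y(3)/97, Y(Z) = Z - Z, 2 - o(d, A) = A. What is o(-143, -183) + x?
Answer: 161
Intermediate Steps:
o(d, A) = 2 - A
Y(Z) = 0
x = -24 (x = -24 + 0/97 = -24 + 0*(1/97) = -24 + 0 = -24)
o(-143, -183) + x = (2 - 1*(-183)) - 24 = (2 + 183) - 24 = 185 - 24 = 161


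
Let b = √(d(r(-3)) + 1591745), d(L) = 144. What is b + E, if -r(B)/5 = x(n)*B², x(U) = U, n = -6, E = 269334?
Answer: 269334 + √1591889 ≈ 2.7060e+5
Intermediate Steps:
r(B) = 30*B² (r(B) = -(-30)*B² = 30*B²)
b = √1591889 (b = √(144 + 1591745) = √1591889 ≈ 1261.7)
b + E = √1591889 + 269334 = 269334 + √1591889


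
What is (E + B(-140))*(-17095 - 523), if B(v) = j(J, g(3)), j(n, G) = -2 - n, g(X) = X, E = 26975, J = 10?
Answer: -475034134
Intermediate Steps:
B(v) = -12 (B(v) = -2 - 1*10 = -2 - 10 = -12)
(E + B(-140))*(-17095 - 523) = (26975 - 12)*(-17095 - 523) = 26963*(-17618) = -475034134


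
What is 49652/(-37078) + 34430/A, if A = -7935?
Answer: -167058416/29421393 ≈ -5.6781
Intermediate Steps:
49652/(-37078) + 34430/A = 49652/(-37078) + 34430/(-7935) = 49652*(-1/37078) + 34430*(-1/7935) = -24826/18539 - 6886/1587 = -167058416/29421393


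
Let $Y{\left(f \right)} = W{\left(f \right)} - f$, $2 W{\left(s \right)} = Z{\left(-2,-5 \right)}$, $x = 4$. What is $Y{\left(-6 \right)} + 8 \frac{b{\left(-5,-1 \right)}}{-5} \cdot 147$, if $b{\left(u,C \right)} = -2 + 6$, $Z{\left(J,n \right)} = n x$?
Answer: $- \frac{4724}{5} \approx -944.8$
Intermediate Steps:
$Z{\left(J,n \right)} = 4 n$ ($Z{\left(J,n \right)} = n 4 = 4 n$)
$b{\left(u,C \right)} = 4$
$W{\left(s \right)} = -10$ ($W{\left(s \right)} = \frac{4 \left(-5\right)}{2} = \frac{1}{2} \left(-20\right) = -10$)
$Y{\left(f \right)} = -10 - f$
$Y{\left(-6 \right)} + 8 \frac{b{\left(-5,-1 \right)}}{-5} \cdot 147 = \left(-10 - -6\right) + 8 \frac{4}{-5} \cdot 147 = \left(-10 + 6\right) + 8 \cdot 4 \left(- \frac{1}{5}\right) 147 = -4 + 8 \left(- \frac{4}{5}\right) 147 = -4 - \frac{4704}{5} = - \frac{4724}{5}$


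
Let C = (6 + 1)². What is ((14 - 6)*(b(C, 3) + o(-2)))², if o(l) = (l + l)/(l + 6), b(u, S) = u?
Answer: 147456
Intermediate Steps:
C = 49 (C = 7² = 49)
o(l) = 2*l/(6 + l) (o(l) = (2*l)/(6 + l) = 2*l/(6 + l))
((14 - 6)*(b(C, 3) + o(-2)))² = ((14 - 6)*(49 + 2*(-2)/(6 - 2)))² = (8*(49 + 2*(-2)/4))² = (8*(49 + 2*(-2)*(¼)))² = (8*(49 - 1))² = (8*48)² = 384² = 147456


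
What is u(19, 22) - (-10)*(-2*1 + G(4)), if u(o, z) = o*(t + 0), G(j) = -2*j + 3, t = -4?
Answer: -146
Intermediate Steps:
G(j) = 3 - 2*j
u(o, z) = -4*o (u(o, z) = o*(-4 + 0) = o*(-4) = -4*o)
u(19, 22) - (-10)*(-2*1 + G(4)) = -4*19 - (-10)*(-2*1 + (3 - 2*4)) = -76 - (-10)*(-2 + (3 - 8)) = -76 - (-10)*(-2 - 5) = -76 - (-10)*(-7) = -76 - 1*70 = -76 - 70 = -146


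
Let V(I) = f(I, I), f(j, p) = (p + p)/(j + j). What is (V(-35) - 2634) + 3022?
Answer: 389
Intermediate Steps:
f(j, p) = p/j (f(j, p) = (2*p)/((2*j)) = (2*p)*(1/(2*j)) = p/j)
V(I) = 1 (V(I) = I/I = 1)
(V(-35) - 2634) + 3022 = (1 - 2634) + 3022 = -2633 + 3022 = 389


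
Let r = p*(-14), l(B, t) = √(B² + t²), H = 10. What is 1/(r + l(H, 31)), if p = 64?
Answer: -896/801755 - √1061/801755 ≈ -0.0011582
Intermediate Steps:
r = -896 (r = 64*(-14) = -896)
1/(r + l(H, 31)) = 1/(-896 + √(10² + 31²)) = 1/(-896 + √(100 + 961)) = 1/(-896 + √1061)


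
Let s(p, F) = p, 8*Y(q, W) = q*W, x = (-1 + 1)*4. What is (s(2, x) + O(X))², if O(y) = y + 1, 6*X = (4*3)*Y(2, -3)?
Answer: 9/4 ≈ 2.2500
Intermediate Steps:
x = 0 (x = 0*4 = 0)
Y(q, W) = W*q/8 (Y(q, W) = (q*W)/8 = (W*q)/8 = W*q/8)
X = -3/2 (X = ((4*3)*((⅛)*(-3)*2))/6 = (12*(-¾))/6 = (⅙)*(-9) = -3/2 ≈ -1.5000)
O(y) = 1 + y
(s(2, x) + O(X))² = (2 + (1 - 3/2))² = (2 - ½)² = (3/2)² = 9/4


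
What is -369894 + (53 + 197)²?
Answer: -307394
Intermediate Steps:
-369894 + (53 + 197)² = -369894 + 250² = -369894 + 62500 = -307394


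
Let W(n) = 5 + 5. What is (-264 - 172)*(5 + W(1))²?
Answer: -98100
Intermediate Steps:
W(n) = 10
(-264 - 172)*(5 + W(1))² = (-264 - 172)*(5 + 10)² = -436*15² = -436*225 = -98100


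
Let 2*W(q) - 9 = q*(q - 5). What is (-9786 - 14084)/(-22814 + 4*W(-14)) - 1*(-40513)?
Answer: 41000241/1012 ≈ 40514.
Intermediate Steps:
W(q) = 9/2 + q*(-5 + q)/2 (W(q) = 9/2 + (q*(q - 5))/2 = 9/2 + (q*(-5 + q))/2 = 9/2 + q*(-5 + q)/2)
(-9786 - 14084)/(-22814 + 4*W(-14)) - 1*(-40513) = (-9786 - 14084)/(-22814 + 4*(9/2 + (½)*(-14)² - 5/2*(-14))) - 1*(-40513) = -23870/(-22814 + 4*(9/2 + (½)*196 + 35)) + 40513 = -23870/(-22814 + 4*(9/2 + 98 + 35)) + 40513 = -23870/(-22814 + 4*(275/2)) + 40513 = -23870/(-22814 + 550) + 40513 = -23870/(-22264) + 40513 = -23870*(-1/22264) + 40513 = 1085/1012 + 40513 = 41000241/1012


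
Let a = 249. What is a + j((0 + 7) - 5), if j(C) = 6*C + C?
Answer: 263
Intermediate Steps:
j(C) = 7*C
a + j((0 + 7) - 5) = 249 + 7*((0 + 7) - 5) = 249 + 7*(7 - 5) = 249 + 7*2 = 249 + 14 = 263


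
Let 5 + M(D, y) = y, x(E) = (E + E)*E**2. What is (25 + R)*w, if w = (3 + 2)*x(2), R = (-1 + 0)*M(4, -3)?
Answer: 2640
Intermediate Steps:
x(E) = 2*E**3 (x(E) = (2*E)*E**2 = 2*E**3)
M(D, y) = -5 + y
R = 8 (R = (-1 + 0)*(-5 - 3) = -1*(-8) = 8)
w = 80 (w = (3 + 2)*(2*2**3) = 5*(2*8) = 5*16 = 80)
(25 + R)*w = (25 + 8)*80 = 33*80 = 2640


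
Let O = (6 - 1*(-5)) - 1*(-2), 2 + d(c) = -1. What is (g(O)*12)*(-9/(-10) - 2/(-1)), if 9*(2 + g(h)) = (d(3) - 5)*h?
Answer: -7076/15 ≈ -471.73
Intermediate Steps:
d(c) = -3 (d(c) = -2 - 1 = -3)
O = 13 (O = (6 + 5) + 2 = 11 + 2 = 13)
g(h) = -2 - 8*h/9 (g(h) = -2 + ((-3 - 5)*h)/9 = -2 + (-8*h)/9 = -2 - 8*h/9)
(g(O)*12)*(-9/(-10) - 2/(-1)) = ((-2 - 8/9*13)*12)*(-9/(-10) - 2/(-1)) = ((-2 - 104/9)*12)*(-9*(-⅒) - 2*(-1)) = (-122/9*12)*(9/10 + 2) = -488/3*29/10 = -7076/15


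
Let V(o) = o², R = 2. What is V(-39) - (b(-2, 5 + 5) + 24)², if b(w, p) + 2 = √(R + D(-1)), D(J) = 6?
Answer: 1029 - 88*√2 ≈ 904.55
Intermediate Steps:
b(w, p) = -2 + 2*√2 (b(w, p) = -2 + √(2 + 6) = -2 + √8 = -2 + 2*√2)
V(-39) - (b(-2, 5 + 5) + 24)² = (-39)² - ((-2 + 2*√2) + 24)² = 1521 - (22 + 2*√2)²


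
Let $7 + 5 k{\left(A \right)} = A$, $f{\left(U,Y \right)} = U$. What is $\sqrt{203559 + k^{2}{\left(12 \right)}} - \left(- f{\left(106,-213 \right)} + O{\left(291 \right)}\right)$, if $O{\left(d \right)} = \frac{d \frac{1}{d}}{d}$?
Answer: $\frac{30845}{291} + 2 \sqrt{50890} \approx 557.17$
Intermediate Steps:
$k{\left(A \right)} = - \frac{7}{5} + \frac{A}{5}$
$O{\left(d \right)} = \frac{1}{d}$ ($O{\left(d \right)} = 1 \frac{1}{d} = \frac{1}{d}$)
$\sqrt{203559 + k^{2}{\left(12 \right)}} - \left(- f{\left(106,-213 \right)} + O{\left(291 \right)}\right) = \sqrt{203559 + \left(- \frac{7}{5} + \frac{1}{5} \cdot 12\right)^{2}} + \left(106 - \frac{1}{291}\right) = \sqrt{203559 + \left(- \frac{7}{5} + \frac{12}{5}\right)^{2}} + \left(106 - \frac{1}{291}\right) = \sqrt{203559 + 1^{2}} + \left(106 - \frac{1}{291}\right) = \sqrt{203559 + 1} + \frac{30845}{291} = \sqrt{203560} + \frac{30845}{291} = 2 \sqrt{50890} + \frac{30845}{291} = \frac{30845}{291} + 2 \sqrt{50890}$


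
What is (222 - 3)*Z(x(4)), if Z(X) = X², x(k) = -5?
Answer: 5475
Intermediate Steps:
(222 - 3)*Z(x(4)) = (222 - 3)*(-5)² = 219*25 = 5475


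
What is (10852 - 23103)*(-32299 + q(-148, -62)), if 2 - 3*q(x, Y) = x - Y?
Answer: 1186007059/3 ≈ 3.9534e+8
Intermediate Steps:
q(x, Y) = ⅔ - x/3 + Y/3 (q(x, Y) = ⅔ - (x - Y)/3 = ⅔ + (-x/3 + Y/3) = ⅔ - x/3 + Y/3)
(10852 - 23103)*(-32299 + q(-148, -62)) = (10852 - 23103)*(-32299 + (⅔ - ⅓*(-148) + (⅓)*(-62))) = -12251*(-32299 + (⅔ + 148/3 - 62/3)) = -12251*(-32299 + 88/3) = -12251*(-96809/3) = 1186007059/3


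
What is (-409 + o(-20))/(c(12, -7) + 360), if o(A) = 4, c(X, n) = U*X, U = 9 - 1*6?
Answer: -45/44 ≈ -1.0227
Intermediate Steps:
U = 3 (U = 9 - 6 = 3)
c(X, n) = 3*X
(-409 + o(-20))/(c(12, -7) + 360) = (-409 + 4)/(3*12 + 360) = -405/(36 + 360) = -405/396 = -405*1/396 = -45/44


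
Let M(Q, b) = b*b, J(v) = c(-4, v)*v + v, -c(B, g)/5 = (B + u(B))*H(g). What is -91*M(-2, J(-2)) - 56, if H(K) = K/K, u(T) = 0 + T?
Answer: -611940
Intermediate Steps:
u(T) = T
H(K) = 1
c(B, g) = -10*B (c(B, g) = -5*(B + B) = -5*2*B = -10*B)
J(v) = 41*v (J(v) = (-10*(-4))*v + v = 40*v + v = 41*v)
M(Q, b) = b²
-91*M(-2, J(-2)) - 56 = -91*(41*(-2))² - 56 = -91*(-82)² - 56 = -91*6724 - 56 = -611884 - 56 = -611940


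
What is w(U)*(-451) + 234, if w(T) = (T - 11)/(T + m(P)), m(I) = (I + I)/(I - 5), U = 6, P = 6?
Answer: 6467/18 ≈ 359.28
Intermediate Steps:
m(I) = 2*I/(-5 + I) (m(I) = (2*I)/(-5 + I) = 2*I/(-5 + I))
w(T) = (-11 + T)/(12 + T) (w(T) = (T - 11)/(T + 2*6/(-5 + 6)) = (-11 + T)/(T + 2*6/1) = (-11 + T)/(T + 2*6*1) = (-11 + T)/(T + 12) = (-11 + T)/(12 + T))
w(U)*(-451) + 234 = ((-11 + 6)/(12 + 6))*(-451) + 234 = (-5/18)*(-451) + 234 = ((1/18)*(-5))*(-451) + 234 = -5/18*(-451) + 234 = 2255/18 + 234 = 6467/18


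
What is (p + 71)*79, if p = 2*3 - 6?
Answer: 5609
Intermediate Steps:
p = 0 (p = 6 - 6 = 0)
(p + 71)*79 = (0 + 71)*79 = 71*79 = 5609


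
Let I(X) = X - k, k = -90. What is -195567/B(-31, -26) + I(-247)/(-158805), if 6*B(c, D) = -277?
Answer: 186342148099/43988985 ≈ 4236.1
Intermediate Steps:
B(c, D) = -277/6 (B(c, D) = (⅙)*(-277) = -277/6)
I(X) = 90 + X (I(X) = X - 1*(-90) = X + 90 = 90 + X)
-195567/B(-31, -26) + I(-247)/(-158805) = -195567/(-277/6) + (90 - 247)/(-158805) = -195567*(-6/277) - 157*(-1/158805) = 1173402/277 + 157/158805 = 186342148099/43988985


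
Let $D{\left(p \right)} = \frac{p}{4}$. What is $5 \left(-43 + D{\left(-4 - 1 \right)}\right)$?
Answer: $- \frac{885}{4} \approx -221.25$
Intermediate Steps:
$D{\left(p \right)} = \frac{p}{4}$ ($D{\left(p \right)} = p \frac{1}{4} = \frac{p}{4}$)
$5 \left(-43 + D{\left(-4 - 1 \right)}\right) = 5 \left(-43 + \frac{-4 - 1}{4}\right) = 5 \left(-43 + \frac{1}{4} \left(-5\right)\right) = 5 \left(-43 - \frac{5}{4}\right) = 5 \left(- \frac{177}{4}\right) = - \frac{885}{4}$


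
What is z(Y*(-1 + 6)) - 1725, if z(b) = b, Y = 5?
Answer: -1700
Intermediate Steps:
z(Y*(-1 + 6)) - 1725 = 5*(-1 + 6) - 1725 = 5*5 - 1725 = 25 - 1725 = -1700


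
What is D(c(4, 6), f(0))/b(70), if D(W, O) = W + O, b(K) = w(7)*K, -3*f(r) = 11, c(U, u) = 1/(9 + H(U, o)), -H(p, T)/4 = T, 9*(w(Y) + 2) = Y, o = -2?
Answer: 276/6545 ≈ 0.042170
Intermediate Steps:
w(Y) = -2 + Y/9
H(p, T) = -4*T
c(U, u) = 1/17 (c(U, u) = 1/(9 - 4*(-2)) = 1/(9 + 8) = 1/17)
f(r) = -11/3 (f(r) = -⅓*11 = -11/3)
b(K) = -11*K/9 (b(K) = (-2 + (⅑)*7)*K = (-2 + 7/9)*K = -11*K/9)
D(W, O) = O + W
D(c(4, 6), f(0))/b(70) = (-11/3 + 1/17)/((-11/9*70)) = -184/(51*(-770/9)) = -184/51*(-9/770) = 276/6545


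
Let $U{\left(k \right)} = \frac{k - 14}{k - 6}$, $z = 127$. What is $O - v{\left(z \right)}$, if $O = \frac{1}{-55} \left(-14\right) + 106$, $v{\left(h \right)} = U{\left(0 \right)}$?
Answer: $\frac{17147}{165} \approx 103.92$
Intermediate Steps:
$U{\left(k \right)} = \frac{-14 + k}{-6 + k}$
$v{\left(h \right)} = \frac{7}{3}$ ($v{\left(h \right)} = \frac{-14 + 0}{-6 + 0} = \frac{1}{-6} \left(-14\right) = \left(- \frac{1}{6}\right) \left(-14\right) = \frac{7}{3}$)
$O = \frac{5844}{55}$ ($O = \left(- \frac{1}{55}\right) \left(-14\right) + 106 = \frac{14}{55} + 106 = \frac{5844}{55} \approx 106.25$)
$O - v{\left(z \right)} = \frac{5844}{55} - \frac{7}{3} = \frac{17147}{165}$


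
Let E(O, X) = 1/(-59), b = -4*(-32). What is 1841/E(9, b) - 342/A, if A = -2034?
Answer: -12273928/113 ≈ -1.0862e+5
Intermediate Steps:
b = 128
E(O, X) = -1/59
1841/E(9, b) - 342/A = 1841/(-1/59) - 342/(-2034) = 1841*(-59) - 342*(-1/2034) = -108619 + 19/113 = -12273928/113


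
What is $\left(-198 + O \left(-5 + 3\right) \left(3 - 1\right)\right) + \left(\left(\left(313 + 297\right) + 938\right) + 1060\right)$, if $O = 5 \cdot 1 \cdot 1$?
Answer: $2390$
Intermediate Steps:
$O = 5$ ($O = 5 \cdot 1 = 5$)
$\left(-198 + O \left(-5 + 3\right) \left(3 - 1\right)\right) + \left(\left(\left(313 + 297\right) + 938\right) + 1060\right) = \left(-198 + 5 \left(-5 + 3\right) \left(3 - 1\right)\right) + \left(\left(\left(313 + 297\right) + 938\right) + 1060\right) = \left(-198 + 5 \left(\left(-2\right) 2\right)\right) + \left(\left(610 + 938\right) + 1060\right) = \left(-198 + 5 \left(-4\right)\right) + \left(1548 + 1060\right) = \left(-198 - 20\right) + 2608 = -218 + 2608 = 2390$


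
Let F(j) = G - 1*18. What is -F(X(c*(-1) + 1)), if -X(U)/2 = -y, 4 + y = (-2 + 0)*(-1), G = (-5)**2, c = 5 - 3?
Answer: -7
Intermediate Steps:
c = 2
G = 25
y = -2 (y = -4 + (-2 + 0)*(-1) = -4 - 2*(-1) = -4 + 2 = -2)
X(U) = -4 (X(U) = -(-2)*(-2) = -2*2 = -4)
F(j) = 7 (F(j) = 25 - 1*18 = 25 - 18 = 7)
-F(X(c*(-1) + 1)) = -1*7 = -7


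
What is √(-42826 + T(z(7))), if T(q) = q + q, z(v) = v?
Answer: 2*I*√10703 ≈ 206.91*I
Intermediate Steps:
T(q) = 2*q
√(-42826 + T(z(7))) = √(-42826 + 2*7) = √(-42826 + 14) = √(-42812) = 2*I*√10703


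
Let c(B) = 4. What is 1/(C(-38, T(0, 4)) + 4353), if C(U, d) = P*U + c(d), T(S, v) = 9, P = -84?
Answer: 1/7549 ≈ 0.00013247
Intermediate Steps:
C(U, d) = 4 - 84*U (C(U, d) = -84*U + 4 = 4 - 84*U)
1/(C(-38, T(0, 4)) + 4353) = 1/((4 - 84*(-38)) + 4353) = 1/((4 + 3192) + 4353) = 1/(3196 + 4353) = 1/7549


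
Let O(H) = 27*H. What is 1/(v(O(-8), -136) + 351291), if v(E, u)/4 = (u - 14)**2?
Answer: 1/441291 ≈ 2.2661e-6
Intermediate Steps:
v(E, u) = 4*(-14 + u)**2 (v(E, u) = 4*(u - 14)**2 = 4*(-14 + u)**2)
1/(v(O(-8), -136) + 351291) = 1/(4*(-14 - 136)**2 + 351291) = 1/(4*(-150)**2 + 351291) = 1/(4*22500 + 351291) = 1/(90000 + 351291) = 1/441291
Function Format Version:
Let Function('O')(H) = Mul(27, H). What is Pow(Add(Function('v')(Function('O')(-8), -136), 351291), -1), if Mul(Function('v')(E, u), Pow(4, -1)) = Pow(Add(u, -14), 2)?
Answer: Rational(1, 441291) ≈ 2.2661e-6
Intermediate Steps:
Function('v')(E, u) = Mul(4, Pow(Add(-14, u), 2)) (Function('v')(E, u) = Mul(4, Pow(Add(u, -14), 2)) = Mul(4, Pow(Add(-14, u), 2)))
Pow(Add(Function('v')(Function('O')(-8), -136), 351291), -1) = Pow(Add(Mul(4, Pow(Add(-14, -136), 2)), 351291), -1) = Pow(Add(Mul(4, Pow(-150, 2)), 351291), -1) = Pow(Add(Mul(4, 22500), 351291), -1) = Pow(Add(90000, 351291), -1) = Pow(441291, -1) = Rational(1, 441291)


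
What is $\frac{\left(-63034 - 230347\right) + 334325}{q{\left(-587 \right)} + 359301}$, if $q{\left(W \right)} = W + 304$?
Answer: $\frac{20472}{179509} \approx 0.11404$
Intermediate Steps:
$q{\left(W \right)} = 304 + W$
$\frac{\left(-63034 - 230347\right) + 334325}{q{\left(-587 \right)} + 359301} = \frac{\left(-63034 - 230347\right) + 334325}{\left(304 - 587\right) + 359301} = \frac{-293381 + 334325}{-283 + 359301} = \frac{40944}{359018} = 40944 \cdot \frac{1}{359018} = \frac{20472}{179509}$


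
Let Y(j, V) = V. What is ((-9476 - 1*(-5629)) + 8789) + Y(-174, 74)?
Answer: 5016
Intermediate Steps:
((-9476 - 1*(-5629)) + 8789) + Y(-174, 74) = ((-9476 - 1*(-5629)) + 8789) + 74 = ((-9476 + 5629) + 8789) + 74 = (-3847 + 8789) + 74 = 4942 + 74 = 5016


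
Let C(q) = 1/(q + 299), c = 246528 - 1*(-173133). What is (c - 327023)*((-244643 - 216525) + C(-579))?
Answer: -854433630297/20 ≈ -4.2722e+10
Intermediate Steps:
c = 419661 (c = 246528 + 173133 = 419661)
C(q) = 1/(299 + q)
(c - 327023)*((-244643 - 216525) + C(-579)) = (419661 - 327023)*((-244643 - 216525) + 1/(299 - 579)) = 92638*(-461168 + 1/(-280)) = 92638*(-461168 - 1/280) = 92638*(-129127041/280) = -854433630297/20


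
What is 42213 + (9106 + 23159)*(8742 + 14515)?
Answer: 750429318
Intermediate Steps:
42213 + (9106 + 23159)*(8742 + 14515) = 42213 + 32265*23257 = 42213 + 750387105 = 750429318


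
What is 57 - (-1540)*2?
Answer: 3137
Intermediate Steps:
57 - (-1540)*2 = 57 - 140*(-22) = 57 + 3080 = 3137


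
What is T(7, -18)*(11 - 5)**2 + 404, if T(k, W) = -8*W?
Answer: 5588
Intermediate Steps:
T(7, -18)*(11 - 5)**2 + 404 = (-8*(-18))*(11 - 5)**2 + 404 = 144*6**2 + 404 = 144*36 + 404 = 5184 + 404 = 5588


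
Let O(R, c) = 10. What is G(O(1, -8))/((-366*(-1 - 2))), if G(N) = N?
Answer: 5/549 ≈ 0.0091075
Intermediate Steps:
G(O(1, -8))/((-366*(-1 - 2))) = 10/((-366*(-1 - 2))) = 10/((-366*(-3))) = 10/1098 = 10*(1/1098) = 5/549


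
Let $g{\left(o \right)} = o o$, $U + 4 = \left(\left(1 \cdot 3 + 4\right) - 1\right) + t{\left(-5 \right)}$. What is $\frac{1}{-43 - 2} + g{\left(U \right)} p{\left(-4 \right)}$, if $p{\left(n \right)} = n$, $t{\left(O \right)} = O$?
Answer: $- \frac{1621}{45} \approx -36.022$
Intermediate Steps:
$U = -3$ ($U = -4 + \left(\left(\left(1 \cdot 3 + 4\right) - 1\right) - 5\right) = -4 + \left(\left(\left(3 + 4\right) - 1\right) - 5\right) = -4 + \left(\left(7 - 1\right) - 5\right) = -4 + \left(6 - 5\right) = -4 + 1 = -3$)
$g{\left(o \right)} = o^{2}$
$\frac{1}{-43 - 2} + g{\left(U \right)} p{\left(-4 \right)} = \frac{1}{-43 - 2} + \left(-3\right)^{2} \left(-4\right) = \frac{1}{-45} + 9 \left(-4\right) = - \frac{1}{45} - 36 = - \frac{1621}{45}$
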